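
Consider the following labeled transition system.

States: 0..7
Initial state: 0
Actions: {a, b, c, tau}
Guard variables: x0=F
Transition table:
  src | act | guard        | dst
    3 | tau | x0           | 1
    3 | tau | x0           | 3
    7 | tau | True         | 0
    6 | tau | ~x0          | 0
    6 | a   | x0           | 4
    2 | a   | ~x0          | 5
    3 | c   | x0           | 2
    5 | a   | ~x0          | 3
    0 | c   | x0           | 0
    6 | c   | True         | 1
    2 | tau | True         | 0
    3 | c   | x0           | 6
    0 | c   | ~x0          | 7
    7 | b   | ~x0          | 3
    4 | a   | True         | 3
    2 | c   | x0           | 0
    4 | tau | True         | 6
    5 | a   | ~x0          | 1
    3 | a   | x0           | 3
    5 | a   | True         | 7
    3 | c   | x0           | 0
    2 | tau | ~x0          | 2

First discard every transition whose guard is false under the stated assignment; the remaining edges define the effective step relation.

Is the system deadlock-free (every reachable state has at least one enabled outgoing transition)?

R = {0,3,7}
  0: c→7  [1 exit(s)]
  3: ∅  [deadlock]
  7: b→3  tau→0  [2 exit(s)]
witness 3: c·b

Answer: DEADLOCK at state 3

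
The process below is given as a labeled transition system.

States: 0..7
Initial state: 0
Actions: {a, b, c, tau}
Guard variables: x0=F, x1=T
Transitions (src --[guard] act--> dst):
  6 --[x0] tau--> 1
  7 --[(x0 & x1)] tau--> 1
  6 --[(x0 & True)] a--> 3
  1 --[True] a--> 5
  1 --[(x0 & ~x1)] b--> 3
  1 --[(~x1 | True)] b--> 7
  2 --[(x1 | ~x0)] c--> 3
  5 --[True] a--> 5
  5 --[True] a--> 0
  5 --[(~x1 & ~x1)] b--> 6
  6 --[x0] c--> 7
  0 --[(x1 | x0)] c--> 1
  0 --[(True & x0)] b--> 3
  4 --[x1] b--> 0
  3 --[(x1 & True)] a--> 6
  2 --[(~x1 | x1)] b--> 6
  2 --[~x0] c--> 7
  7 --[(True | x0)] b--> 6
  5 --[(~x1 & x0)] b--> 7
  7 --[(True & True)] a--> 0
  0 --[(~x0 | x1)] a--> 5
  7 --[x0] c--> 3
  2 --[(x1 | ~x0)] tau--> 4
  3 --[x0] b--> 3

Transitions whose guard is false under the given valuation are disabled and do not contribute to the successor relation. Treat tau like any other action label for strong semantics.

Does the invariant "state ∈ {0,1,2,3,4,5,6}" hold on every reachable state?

Safe = {0,1,2,3,4,5,6}
R = {0,1,5,6,7}
  0: ok
  1: ok
  5: ok
  6: ok
  7: VIOLATES
witness against invariant: c·b → 7

Answer: INVARIANT VIOLATED at state 7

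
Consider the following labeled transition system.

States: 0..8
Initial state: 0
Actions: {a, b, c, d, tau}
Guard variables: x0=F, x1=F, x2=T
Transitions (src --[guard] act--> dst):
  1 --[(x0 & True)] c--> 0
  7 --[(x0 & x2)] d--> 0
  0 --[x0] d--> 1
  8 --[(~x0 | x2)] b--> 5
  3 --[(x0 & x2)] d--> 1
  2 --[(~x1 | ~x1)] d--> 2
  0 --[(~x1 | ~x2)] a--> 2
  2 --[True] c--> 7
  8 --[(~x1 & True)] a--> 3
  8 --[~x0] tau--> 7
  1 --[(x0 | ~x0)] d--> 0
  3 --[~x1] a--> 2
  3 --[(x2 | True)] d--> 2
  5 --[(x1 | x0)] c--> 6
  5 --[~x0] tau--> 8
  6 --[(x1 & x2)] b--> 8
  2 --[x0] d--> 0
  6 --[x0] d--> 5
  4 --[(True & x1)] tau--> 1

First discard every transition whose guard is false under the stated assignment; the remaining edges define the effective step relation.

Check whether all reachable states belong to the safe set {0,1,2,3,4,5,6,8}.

Inv-set: {0,1,2,3,4,5,6,8}
Reach set: {0,2,7}
  0: ✓
  2: ✓
  7: ✗ unsafe
counterexample path to 7: a·c

Answer: INVARIANT VIOLATED at state 7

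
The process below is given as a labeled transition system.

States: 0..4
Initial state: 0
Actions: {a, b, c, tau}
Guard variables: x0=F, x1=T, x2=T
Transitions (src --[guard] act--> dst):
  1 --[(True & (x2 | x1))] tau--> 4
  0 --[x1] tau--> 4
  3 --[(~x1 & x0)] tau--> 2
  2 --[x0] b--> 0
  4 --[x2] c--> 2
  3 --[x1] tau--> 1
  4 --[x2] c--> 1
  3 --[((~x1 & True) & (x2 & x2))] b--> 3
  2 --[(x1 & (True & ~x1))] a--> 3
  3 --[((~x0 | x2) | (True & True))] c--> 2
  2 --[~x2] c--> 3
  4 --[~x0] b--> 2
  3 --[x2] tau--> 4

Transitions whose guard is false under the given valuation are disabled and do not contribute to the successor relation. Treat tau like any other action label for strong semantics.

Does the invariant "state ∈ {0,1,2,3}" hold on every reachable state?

Allowed set {0,1,2,3}
Reach set: {0,1,2,4}
  0: ok
  1: ok
  2: ok
  4: ✗ unsafe
counterexample path to 4: tau

Answer: INVARIANT VIOLATED at state 4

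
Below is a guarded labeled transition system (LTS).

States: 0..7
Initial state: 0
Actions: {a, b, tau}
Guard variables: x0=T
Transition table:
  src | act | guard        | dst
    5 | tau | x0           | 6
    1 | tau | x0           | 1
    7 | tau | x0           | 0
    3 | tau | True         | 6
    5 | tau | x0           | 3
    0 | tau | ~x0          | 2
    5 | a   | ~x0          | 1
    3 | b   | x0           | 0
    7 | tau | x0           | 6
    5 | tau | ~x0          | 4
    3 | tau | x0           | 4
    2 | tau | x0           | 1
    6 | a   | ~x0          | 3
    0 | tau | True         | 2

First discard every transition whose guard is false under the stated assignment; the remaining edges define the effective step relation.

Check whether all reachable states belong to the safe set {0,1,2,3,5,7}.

Allowed set {0,1,2,3,5,7}
Reach set: {0,1,2}
  0: safe
  1: safe
  2: safe

Answer: INVARIANT HOLDS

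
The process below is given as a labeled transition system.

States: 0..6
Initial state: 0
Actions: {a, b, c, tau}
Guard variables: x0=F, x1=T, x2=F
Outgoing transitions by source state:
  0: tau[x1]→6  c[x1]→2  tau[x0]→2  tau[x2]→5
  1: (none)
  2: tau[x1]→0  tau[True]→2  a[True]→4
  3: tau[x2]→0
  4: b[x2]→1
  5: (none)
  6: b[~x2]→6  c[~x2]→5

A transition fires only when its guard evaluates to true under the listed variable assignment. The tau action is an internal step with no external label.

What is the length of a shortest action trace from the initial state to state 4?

Answer: 2

Analysis:
Breadth-first toward 4:
  depth 0: {0}
  depth 1: {2,6}
  depth 2: {4,5}
first hit 4 at d=2 via c·a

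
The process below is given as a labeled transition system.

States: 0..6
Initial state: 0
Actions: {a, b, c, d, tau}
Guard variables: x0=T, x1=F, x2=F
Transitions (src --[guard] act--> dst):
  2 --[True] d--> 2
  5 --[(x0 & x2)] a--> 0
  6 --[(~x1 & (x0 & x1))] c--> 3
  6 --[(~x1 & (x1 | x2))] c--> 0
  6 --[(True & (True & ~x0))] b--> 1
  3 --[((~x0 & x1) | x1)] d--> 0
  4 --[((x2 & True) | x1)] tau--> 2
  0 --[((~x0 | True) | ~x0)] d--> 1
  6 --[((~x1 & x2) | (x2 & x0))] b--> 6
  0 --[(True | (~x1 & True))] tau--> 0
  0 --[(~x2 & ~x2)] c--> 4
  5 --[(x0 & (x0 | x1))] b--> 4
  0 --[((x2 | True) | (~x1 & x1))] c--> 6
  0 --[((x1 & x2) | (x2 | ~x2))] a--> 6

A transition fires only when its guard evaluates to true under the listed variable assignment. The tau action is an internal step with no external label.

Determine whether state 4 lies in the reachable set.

7 transition(s) survive guard evaluation.
Layer 0: {0}
Layer 1: {1,4,6}  now seen {0,1,4,6}
R = {0,1,4,6}
trace reaching 4: c

Answer: REACHABLE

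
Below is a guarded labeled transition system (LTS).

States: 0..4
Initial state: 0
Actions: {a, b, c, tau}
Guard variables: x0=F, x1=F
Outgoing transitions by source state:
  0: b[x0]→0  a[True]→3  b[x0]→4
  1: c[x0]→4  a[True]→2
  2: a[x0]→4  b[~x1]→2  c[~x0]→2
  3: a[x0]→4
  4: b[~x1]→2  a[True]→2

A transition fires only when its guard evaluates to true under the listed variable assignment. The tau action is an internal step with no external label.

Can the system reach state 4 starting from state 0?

6 transition(s) survive guard evaluation.
Layer 0: {0}
Layer 1: {3}  total {0,3}
Reach set: {0,3}

Answer: UNREACHABLE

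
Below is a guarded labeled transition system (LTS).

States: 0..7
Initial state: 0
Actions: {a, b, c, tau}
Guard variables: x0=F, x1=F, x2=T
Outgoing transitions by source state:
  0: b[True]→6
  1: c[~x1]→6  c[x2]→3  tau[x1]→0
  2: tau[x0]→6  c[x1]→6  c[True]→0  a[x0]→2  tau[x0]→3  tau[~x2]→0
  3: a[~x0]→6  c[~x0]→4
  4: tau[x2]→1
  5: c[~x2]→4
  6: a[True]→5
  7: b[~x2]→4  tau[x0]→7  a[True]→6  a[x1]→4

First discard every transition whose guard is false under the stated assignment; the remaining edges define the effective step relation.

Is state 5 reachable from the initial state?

9 transition(s) survive guard evaluation.
L0 = {0}
L1 = {6}  cumulative {0,6}
L2 = {5}  cumulative {0,5,6}
Reach set: {0,5,6}
witness 5: b·a

Answer: REACHABLE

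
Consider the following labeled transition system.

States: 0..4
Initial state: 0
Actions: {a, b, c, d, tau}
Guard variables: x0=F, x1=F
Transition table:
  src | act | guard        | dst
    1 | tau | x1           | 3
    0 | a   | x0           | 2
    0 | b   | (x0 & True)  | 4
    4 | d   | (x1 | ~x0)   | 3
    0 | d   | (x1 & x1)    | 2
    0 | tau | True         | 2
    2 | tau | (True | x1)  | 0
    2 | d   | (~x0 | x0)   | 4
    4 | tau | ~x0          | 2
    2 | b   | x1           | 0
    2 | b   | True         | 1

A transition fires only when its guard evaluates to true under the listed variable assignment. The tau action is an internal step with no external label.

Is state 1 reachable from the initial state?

Guard filter leaves 6 enabled edge(s).
L0 = {0}
L1 = {2}  cumulative {0,2}
L2 = {1,4}  cumulative {0,1,2,4}
L3 = {3}  cumulative {0,1,2,3,4}
Reachable = {0,1,2,3,4}
Path to 1: tau·b

Answer: REACHABLE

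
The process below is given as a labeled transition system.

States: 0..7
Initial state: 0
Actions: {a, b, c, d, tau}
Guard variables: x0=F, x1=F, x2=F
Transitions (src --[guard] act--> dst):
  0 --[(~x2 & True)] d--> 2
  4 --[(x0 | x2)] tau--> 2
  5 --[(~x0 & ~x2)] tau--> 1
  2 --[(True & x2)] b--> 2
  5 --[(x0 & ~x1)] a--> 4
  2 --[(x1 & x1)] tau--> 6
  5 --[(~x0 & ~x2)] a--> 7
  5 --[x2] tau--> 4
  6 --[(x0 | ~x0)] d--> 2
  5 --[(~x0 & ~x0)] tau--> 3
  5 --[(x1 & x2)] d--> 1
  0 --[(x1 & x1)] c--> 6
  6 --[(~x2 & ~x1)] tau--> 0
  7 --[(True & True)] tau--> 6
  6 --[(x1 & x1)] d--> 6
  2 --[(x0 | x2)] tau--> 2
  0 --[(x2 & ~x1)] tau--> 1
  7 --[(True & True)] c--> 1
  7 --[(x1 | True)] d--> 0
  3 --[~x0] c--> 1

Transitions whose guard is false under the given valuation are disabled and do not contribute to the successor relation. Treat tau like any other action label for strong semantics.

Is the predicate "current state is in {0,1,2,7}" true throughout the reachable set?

Inv-set: {0,1,2,7}
R = {0,2}
  0: ok
  2: ok

Answer: INVARIANT HOLDS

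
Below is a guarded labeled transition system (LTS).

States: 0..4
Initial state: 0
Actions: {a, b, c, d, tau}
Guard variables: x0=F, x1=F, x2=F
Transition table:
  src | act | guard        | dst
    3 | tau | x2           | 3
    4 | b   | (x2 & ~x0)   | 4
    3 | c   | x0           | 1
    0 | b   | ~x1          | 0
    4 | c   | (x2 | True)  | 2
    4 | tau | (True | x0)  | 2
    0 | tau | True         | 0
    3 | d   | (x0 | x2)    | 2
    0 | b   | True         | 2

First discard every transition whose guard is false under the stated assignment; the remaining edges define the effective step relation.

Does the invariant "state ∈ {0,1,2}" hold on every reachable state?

Inv-set: {0,1,2}
R = {0,2}
  0: safe
  2: safe

Answer: INVARIANT HOLDS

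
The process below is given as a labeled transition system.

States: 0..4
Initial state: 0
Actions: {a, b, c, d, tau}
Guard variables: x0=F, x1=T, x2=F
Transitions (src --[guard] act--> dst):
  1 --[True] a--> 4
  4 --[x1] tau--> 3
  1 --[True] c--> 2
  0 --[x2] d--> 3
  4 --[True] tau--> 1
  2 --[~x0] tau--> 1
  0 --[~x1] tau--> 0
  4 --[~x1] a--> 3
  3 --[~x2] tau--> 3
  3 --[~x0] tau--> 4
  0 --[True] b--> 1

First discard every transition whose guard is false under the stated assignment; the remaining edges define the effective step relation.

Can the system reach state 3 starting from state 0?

8 transition(s) survive guard evaluation.
L0 = {0}
L1 = {1}  cumulative {0,1}
L2 = {2,4}  cumulative {0,1,2,4}
L3 = {3}  cumulative {0,1,2,3,4}
Reachable = {0,1,2,3,4}
witness 3: b·a·tau

Answer: REACHABLE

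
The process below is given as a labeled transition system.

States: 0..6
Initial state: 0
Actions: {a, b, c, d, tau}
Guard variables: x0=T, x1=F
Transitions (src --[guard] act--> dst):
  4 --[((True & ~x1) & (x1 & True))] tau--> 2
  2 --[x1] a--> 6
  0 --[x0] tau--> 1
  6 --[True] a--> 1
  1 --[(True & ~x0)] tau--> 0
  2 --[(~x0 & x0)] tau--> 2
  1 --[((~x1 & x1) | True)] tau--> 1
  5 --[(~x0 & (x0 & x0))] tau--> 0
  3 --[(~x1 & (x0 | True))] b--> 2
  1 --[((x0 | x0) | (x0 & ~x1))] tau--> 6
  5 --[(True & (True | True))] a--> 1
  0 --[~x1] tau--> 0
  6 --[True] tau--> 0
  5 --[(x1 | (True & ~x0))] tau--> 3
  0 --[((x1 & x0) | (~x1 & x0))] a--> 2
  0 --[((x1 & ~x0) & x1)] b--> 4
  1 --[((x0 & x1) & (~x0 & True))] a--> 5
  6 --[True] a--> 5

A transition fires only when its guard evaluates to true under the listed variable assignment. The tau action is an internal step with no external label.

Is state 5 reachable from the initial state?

Guard filter leaves 10 enabled edge(s).
depth 0: {0}
depth 1: {1,2}  now seen {0,1,2}
depth 2: {6}  now seen {0,1,2,6}
depth 3: {5}  now seen {0,1,2,5,6}
R = {0,1,2,5,6}
trace reaching 5: tau·tau·a

Answer: REACHABLE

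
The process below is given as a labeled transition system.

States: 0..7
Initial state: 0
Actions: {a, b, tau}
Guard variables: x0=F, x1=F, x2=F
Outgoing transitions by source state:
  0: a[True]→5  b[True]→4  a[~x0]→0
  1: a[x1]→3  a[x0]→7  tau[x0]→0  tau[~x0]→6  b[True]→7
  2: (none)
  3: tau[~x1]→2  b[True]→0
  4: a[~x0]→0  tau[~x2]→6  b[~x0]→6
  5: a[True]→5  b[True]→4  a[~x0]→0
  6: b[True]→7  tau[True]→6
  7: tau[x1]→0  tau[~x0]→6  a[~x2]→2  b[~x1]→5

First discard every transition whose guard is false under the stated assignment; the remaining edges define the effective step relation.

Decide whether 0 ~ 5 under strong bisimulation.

Refine partition for ~:
  π0 = {{0,1,2,3,4,5,6,7}}
  π1 = {{0,5},{1,3,6},{2},{4,7}}
  π2 = {{0,5},{1,6},{2},{3},{4},{7}}
stable after 3 split(s): 6 block(s)
[0]={0,5}  [5]={0,5}

Answer: BISIMILAR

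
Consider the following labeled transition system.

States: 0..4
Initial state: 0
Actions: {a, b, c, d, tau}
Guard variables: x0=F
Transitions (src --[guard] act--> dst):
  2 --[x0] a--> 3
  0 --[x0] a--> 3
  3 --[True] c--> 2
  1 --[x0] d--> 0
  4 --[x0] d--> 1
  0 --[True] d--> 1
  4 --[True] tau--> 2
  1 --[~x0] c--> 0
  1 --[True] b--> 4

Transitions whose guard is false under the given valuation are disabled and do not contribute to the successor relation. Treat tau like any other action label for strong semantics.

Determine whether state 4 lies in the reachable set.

Answer: REACHABLE

Trace:
After dropping false guards: 5 live edges.
Layer 0: {0}
Layer 1: {1}  cumulative {0,1}
Layer 2: {4}  cumulative {0,1,4}
Layer 3: {2}  cumulative {0,1,2,4}
Reach set: {0,1,2,4}
trace reaching 4: d·b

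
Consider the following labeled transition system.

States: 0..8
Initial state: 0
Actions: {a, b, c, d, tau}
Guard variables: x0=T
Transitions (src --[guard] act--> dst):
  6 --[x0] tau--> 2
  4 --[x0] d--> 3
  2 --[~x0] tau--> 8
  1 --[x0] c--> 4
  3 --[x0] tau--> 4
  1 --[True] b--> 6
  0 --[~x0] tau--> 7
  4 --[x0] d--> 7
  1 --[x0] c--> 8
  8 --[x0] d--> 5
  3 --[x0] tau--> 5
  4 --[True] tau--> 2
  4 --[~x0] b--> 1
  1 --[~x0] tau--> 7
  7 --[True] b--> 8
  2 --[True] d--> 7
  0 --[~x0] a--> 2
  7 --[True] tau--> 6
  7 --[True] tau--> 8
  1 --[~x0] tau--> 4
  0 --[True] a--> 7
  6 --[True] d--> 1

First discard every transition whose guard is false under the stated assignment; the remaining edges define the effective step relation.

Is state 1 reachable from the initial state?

After dropping false guards: 16 live edges.
depth 0: {0}
depth 1: {7}  now seen {0,7}
depth 2: {6,8}  now seen {0,6,7,8}
depth 3: {1,2,5}  now seen {0,1,2,5,6,7,8}
depth 4: {4}  now seen {0,1,2,4,5,6,7,8}
depth 5: {3}  now seen {0,1,2,3,4,5,6,7,8}
Reachable = {0,1,2,3,4,5,6,7,8}
trace reaching 1: a·tau·d

Answer: REACHABLE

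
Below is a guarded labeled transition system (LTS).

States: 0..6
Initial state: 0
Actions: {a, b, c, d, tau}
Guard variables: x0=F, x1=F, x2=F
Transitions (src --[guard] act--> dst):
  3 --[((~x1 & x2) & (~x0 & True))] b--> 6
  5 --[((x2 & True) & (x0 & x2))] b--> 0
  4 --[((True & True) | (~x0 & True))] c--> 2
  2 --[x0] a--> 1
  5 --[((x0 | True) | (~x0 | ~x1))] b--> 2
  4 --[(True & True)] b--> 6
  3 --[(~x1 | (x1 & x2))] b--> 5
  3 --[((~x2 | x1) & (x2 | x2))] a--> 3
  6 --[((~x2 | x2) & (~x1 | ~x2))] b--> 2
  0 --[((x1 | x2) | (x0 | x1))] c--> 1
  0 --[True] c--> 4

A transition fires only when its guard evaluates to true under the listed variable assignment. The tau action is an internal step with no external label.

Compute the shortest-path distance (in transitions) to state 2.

BFS to 2:
  depth 0: {0}
  depth 1: {4}
  depth 2: {2,6}
2 enters at depth 2; path c·c

Answer: 2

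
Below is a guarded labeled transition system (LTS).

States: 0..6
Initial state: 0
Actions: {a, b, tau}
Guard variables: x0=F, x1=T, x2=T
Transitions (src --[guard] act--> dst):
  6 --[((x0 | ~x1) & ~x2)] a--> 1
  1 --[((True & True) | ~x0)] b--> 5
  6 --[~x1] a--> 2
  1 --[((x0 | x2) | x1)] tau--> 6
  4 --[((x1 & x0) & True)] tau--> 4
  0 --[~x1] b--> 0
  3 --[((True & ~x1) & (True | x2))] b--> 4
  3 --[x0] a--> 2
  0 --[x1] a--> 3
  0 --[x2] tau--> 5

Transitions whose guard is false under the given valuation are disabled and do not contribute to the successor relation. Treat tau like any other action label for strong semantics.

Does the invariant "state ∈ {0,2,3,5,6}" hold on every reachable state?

Safe = {0,2,3,5,6}
Reach set: {0,3,5}
  0: ok
  3: ok
  5: ok

Answer: INVARIANT HOLDS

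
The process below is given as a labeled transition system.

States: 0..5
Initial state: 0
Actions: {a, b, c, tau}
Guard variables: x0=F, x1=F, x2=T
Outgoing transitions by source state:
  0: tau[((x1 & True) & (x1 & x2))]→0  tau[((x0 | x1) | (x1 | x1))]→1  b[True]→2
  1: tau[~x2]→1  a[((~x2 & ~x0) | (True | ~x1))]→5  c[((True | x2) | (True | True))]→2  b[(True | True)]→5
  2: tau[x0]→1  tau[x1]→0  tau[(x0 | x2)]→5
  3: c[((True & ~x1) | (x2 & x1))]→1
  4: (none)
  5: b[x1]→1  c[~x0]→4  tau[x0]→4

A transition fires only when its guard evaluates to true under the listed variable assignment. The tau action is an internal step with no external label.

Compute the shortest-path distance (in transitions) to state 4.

Layered search for 4:
  Layer 0: {0}
  Layer 1: {2}
  Layer 2: {5}
  Layer 3: {4}
depth(4)=3, e.g. b·tau·c

Answer: 3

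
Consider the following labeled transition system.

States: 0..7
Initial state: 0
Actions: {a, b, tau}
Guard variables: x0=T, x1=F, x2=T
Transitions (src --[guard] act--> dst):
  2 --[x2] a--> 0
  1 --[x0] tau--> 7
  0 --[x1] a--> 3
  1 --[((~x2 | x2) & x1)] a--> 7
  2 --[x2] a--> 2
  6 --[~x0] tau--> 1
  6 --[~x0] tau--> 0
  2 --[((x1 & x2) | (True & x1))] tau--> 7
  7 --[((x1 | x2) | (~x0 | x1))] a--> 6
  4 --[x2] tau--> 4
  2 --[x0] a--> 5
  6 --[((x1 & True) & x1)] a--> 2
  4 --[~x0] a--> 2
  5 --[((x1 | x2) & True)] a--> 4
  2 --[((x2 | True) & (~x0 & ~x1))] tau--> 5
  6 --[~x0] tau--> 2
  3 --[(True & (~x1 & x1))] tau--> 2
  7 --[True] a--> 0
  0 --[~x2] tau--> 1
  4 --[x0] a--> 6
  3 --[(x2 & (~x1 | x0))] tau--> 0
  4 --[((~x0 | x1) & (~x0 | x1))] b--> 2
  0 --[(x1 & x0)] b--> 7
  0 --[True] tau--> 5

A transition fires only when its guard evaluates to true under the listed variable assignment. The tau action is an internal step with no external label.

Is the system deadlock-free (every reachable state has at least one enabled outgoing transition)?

Reach set: {0,4,5,6}
  0: tau→5  [1 exit(s)]
  4: a→6  tau→4  [2 exit(s)]
  5: a→4  [1 exit(s)]
  6: ∅  [no exit]
Path to 6: tau·a·a

Answer: DEADLOCK at state 6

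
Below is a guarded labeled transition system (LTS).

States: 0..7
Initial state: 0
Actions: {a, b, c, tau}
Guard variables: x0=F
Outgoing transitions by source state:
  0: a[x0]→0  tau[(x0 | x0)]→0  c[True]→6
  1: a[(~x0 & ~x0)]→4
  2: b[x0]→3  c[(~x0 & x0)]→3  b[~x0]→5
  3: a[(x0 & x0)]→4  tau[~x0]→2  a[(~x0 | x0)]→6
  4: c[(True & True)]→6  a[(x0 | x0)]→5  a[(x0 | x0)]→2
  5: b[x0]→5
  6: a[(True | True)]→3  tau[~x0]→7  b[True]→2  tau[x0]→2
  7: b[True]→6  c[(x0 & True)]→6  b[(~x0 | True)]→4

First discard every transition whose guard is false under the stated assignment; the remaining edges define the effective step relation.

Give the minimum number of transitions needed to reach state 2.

Layered search for 2:
  depth 0: {0}
  depth 1: {6}
  depth 2: {2,3,7}
depth(2)=2, e.g. c·b

Answer: 2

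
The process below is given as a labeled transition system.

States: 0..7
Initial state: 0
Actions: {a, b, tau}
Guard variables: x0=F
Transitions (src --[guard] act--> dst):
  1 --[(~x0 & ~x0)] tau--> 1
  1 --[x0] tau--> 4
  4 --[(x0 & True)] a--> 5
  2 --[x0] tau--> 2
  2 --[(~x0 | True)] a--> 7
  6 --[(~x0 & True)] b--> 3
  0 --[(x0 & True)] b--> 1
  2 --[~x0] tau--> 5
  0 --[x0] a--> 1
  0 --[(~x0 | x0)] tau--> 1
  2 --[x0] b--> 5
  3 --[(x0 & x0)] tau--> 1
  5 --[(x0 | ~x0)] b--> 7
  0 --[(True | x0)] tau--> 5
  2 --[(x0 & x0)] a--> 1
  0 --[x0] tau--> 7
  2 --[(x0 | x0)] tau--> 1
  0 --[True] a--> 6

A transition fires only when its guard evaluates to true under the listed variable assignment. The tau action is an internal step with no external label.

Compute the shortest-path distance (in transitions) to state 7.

Answer: 2

Working:
BFS to 7:
  Layer 0: {0}
  Layer 1: {1,5,6}
  Layer 2: {3,7}
7 enters at depth 2; path tau·b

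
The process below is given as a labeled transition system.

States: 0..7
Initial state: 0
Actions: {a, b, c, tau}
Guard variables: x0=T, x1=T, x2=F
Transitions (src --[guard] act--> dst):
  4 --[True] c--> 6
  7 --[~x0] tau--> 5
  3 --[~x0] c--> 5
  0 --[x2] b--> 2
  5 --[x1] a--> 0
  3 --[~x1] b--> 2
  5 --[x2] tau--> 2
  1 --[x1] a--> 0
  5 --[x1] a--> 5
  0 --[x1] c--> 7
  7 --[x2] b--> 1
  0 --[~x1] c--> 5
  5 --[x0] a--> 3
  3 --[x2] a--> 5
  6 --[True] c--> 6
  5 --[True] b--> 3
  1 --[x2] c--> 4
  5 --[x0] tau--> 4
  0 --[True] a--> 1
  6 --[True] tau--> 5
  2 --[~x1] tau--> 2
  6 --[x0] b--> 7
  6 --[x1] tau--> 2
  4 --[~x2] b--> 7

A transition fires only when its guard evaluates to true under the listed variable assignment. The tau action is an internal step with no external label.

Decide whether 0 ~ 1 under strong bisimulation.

Answer: NOT BISIMILAR

Working:
Refine partition for ~:
  round 0: {{0,1,2,3,4,5,6,7}}
  round 1: {{0},{1},{2,3,7},{4},{5},{6}}
stable after 2 split(s): 6 block(s)
class of 0: {0}; class of 1: {1}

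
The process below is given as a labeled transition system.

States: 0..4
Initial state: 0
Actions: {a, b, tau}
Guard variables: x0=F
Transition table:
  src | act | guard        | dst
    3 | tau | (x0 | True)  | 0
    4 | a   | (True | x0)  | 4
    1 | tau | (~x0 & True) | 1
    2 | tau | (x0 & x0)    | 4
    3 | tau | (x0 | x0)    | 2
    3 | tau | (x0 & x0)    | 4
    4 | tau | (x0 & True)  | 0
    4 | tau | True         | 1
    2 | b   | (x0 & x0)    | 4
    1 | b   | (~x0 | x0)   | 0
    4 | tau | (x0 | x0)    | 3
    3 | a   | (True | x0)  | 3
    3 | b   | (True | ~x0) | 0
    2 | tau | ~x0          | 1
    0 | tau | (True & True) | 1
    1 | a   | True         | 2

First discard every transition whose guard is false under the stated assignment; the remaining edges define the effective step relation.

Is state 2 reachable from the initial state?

Answer: REACHABLE

Trace:
Guard filter leaves 10 enabled edge(s).
L0 = {0}
L1 = {1}  cumulative {0,1}
L2 = {2}  cumulative {0,1,2}
R = {0,1,2}
witness 2: tau·a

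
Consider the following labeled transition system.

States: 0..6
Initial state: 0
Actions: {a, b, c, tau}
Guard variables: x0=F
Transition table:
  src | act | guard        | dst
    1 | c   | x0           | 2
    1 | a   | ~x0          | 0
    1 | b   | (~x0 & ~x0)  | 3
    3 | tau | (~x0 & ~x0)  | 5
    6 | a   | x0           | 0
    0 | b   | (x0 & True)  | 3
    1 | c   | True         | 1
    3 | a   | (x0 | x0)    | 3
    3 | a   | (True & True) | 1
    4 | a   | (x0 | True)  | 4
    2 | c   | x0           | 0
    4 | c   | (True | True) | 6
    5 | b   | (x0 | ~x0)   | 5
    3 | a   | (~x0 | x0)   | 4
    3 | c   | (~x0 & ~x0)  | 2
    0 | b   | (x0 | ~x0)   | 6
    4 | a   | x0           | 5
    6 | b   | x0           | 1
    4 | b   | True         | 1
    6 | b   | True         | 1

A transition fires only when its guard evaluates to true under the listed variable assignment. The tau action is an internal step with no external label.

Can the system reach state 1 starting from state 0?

Answer: REACHABLE

Analysis:
After dropping false guards: 13 live edges.
L0 = {0}
L1 = {6}  cumulative {0,6}
L2 = {1}  cumulative {0,1,6}
L3 = {3}  cumulative {0,1,3,6}
L4 = {2,4,5}  cumulative {0,1,2,3,4,5,6}
R = {0,1,2,3,4,5,6}
witness 1: b·b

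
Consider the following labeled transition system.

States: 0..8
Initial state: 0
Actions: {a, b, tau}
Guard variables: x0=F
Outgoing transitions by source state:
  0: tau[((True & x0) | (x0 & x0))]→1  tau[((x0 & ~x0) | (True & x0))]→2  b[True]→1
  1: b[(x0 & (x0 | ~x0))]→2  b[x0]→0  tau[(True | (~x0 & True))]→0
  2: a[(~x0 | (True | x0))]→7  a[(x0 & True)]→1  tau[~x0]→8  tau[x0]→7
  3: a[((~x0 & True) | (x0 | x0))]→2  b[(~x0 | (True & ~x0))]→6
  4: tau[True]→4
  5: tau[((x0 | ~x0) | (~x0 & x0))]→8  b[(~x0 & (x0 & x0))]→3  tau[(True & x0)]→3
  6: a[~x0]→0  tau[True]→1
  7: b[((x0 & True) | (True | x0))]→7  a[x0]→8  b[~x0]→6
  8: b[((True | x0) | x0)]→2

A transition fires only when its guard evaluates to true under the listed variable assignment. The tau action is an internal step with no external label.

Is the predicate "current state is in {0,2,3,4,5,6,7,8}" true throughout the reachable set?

Answer: INVARIANT VIOLATED at state 1

Analysis:
Safe = {0,2,3,4,5,6,7,8}
R = {0,1}
  0: safe
  1: VIOLATES
witness against invariant: b → 1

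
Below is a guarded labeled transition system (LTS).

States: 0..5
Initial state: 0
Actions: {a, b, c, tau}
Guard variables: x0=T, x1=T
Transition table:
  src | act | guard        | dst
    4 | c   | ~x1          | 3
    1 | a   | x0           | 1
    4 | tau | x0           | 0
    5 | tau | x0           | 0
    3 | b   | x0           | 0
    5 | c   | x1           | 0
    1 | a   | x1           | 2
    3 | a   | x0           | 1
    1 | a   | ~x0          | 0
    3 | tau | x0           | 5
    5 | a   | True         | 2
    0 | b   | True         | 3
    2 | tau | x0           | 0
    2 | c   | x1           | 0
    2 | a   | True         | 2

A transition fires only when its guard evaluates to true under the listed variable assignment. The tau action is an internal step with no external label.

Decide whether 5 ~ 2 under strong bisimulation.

Refine partition for ~:
  P[0] = {{0,1,2,3,4,5}}
  P[1] = {{0},{1},{2,5},{3},{4}}
Fixed point at round 2; 5 class(es).
class of 5: {2,5}; class of 2: {2,5}

Answer: BISIMILAR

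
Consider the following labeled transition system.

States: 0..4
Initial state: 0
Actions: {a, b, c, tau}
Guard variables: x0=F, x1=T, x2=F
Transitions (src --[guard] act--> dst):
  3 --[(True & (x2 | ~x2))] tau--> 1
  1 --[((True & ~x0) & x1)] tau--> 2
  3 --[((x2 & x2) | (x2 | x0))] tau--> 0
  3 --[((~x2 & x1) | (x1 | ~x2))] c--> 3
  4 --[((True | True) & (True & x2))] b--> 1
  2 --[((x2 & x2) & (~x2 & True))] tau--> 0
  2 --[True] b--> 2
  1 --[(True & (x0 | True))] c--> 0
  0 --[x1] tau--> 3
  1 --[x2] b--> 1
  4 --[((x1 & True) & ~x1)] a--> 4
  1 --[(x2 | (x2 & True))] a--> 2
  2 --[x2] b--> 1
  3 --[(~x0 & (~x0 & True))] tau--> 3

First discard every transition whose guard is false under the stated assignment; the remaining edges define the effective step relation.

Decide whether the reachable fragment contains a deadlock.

R = {0,1,2,3}
  0: tau→3  [1 exit(s)]
  1: c→0  tau→2  [2 exit(s)]
  2: b→2  [1 exit(s)]
  3: c→3  tau→1  tau→3  [3 exit(s)]

Answer: DEADLOCK-FREE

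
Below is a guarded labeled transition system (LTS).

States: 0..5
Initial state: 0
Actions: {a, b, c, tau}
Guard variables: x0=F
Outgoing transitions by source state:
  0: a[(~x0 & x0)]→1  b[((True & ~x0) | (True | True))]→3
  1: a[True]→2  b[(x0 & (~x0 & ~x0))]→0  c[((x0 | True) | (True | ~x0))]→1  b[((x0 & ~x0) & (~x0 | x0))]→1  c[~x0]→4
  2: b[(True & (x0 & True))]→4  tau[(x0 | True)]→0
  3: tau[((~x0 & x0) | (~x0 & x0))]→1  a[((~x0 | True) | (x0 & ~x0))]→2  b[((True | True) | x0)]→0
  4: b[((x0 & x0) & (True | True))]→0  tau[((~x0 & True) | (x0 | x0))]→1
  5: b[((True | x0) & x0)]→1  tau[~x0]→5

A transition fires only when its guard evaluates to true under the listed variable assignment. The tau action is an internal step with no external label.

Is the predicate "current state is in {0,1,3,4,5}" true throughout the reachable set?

Answer: INVARIANT VIOLATED at state 2

Trace:
Safe = {0,1,3,4,5}
Reach set: {0,2,3}
  0: safe
  2: VIOLATES
  3: safe
witness against invariant: b·a → 2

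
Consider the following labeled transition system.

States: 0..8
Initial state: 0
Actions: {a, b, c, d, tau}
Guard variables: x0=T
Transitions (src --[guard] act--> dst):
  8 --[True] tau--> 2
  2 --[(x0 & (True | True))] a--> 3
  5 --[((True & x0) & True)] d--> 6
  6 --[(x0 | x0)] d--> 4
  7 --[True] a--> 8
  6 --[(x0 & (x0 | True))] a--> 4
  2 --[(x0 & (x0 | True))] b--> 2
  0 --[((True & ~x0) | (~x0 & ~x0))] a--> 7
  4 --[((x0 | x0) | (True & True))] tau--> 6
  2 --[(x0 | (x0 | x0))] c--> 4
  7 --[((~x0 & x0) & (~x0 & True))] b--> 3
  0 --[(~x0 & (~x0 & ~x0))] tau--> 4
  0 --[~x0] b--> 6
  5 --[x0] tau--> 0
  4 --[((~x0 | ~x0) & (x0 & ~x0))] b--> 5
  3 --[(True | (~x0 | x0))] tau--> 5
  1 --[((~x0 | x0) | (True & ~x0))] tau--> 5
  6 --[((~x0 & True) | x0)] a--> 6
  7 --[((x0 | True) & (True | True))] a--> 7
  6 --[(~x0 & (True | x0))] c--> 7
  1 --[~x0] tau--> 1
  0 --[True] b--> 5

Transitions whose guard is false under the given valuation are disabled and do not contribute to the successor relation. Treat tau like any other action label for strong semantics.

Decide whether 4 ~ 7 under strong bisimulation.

Answer: NOT BISIMILAR

Analysis:
Bisimulation quotient by refinement:
  π0 = {{0,1,2,3,4,5,6,7,8}}
  π1 = {{0},{1,3,4,8},{2},{5},{6},{7}}
  π2 = {{0},{1,3},{2},{4},{5},{6},{7},{8}}
Fixed point at round 3; 8 class(es).
[4]={4}  [7]={7}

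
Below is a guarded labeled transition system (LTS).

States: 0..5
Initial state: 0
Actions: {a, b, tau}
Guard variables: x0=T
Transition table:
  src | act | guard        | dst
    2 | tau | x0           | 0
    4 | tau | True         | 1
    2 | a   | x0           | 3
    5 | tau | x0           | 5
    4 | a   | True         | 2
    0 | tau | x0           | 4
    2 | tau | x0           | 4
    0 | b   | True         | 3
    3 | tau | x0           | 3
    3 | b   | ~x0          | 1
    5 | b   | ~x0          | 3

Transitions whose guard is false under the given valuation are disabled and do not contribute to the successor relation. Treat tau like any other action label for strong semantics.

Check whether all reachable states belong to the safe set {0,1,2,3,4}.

Answer: INVARIANT HOLDS

Working:
Inv-set: {0,1,2,3,4}
R = {0,1,2,3,4}
  0: safe
  1: safe
  2: safe
  3: safe
  4: safe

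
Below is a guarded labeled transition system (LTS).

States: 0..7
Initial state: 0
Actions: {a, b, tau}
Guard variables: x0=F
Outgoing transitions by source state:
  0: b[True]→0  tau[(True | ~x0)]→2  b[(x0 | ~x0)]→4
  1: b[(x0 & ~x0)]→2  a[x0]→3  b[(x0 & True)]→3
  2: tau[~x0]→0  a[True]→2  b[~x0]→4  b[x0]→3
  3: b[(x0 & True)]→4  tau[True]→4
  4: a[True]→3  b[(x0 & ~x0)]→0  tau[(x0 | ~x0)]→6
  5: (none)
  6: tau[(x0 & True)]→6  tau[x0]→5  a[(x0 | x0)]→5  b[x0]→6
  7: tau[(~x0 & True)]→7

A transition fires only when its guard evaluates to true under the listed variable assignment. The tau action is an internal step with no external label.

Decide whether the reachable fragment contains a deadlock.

Reach set: {0,2,3,4,6}
  0: b→0  b→4  tau→2  [3 exit(s)]
  2: a→2  b→4  tau→0  [3 exit(s)]
  3: tau→4  [1 exit(s)]
  4: a→3  tau→6  [2 exit(s)]
  6: ∅  [no exit]
trace reaching 6: b·tau

Answer: DEADLOCK at state 6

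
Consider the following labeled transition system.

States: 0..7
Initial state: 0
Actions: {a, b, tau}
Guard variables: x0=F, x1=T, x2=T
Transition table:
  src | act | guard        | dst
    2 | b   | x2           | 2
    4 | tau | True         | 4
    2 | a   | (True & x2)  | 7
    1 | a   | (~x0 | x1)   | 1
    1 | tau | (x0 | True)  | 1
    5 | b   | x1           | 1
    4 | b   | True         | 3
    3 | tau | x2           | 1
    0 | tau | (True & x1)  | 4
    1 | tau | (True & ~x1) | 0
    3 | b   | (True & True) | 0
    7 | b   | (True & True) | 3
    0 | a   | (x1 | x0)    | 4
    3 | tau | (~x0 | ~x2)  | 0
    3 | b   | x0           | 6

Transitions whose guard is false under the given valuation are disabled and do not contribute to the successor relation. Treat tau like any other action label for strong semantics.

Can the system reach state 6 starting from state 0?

Answer: UNREACHABLE

Trace:
13 transition(s) survive guard evaluation.
Layer 0: {0}
Layer 1: {4}  cumulative {0,4}
Layer 2: {3}  cumulative {0,3,4}
Layer 3: {1}  cumulative {0,1,3,4}
R = {0,1,3,4}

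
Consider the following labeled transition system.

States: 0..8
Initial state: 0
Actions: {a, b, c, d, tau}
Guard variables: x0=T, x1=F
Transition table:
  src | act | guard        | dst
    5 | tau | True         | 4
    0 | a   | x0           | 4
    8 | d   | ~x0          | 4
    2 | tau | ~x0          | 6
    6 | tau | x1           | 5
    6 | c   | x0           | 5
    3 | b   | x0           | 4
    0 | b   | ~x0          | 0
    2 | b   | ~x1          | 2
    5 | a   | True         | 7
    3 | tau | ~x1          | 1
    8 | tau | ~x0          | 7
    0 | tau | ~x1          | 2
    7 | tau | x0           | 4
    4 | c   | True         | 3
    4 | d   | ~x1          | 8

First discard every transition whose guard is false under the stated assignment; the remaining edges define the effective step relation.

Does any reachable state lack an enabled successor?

Answer: DEADLOCK at state 1

Analysis:
R = {0,1,2,3,4,8}
  0: a→4  tau→2  [2 exit(s)]
  1: ∅  [deadlock]
  2: b→2  [1 exit(s)]
  3: b→4  tau→1  [2 exit(s)]
  4: c→3  d→8  [2 exit(s)]
  8: ∅  [deadlock]
witness 1: a·c·tau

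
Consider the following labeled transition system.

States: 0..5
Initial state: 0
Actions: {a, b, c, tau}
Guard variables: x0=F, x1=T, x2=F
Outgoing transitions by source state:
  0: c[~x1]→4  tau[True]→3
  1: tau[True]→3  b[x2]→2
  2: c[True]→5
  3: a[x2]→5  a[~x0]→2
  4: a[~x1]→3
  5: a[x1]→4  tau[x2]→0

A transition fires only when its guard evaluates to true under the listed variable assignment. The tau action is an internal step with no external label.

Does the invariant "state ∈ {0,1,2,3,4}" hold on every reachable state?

Answer: INVARIANT VIOLATED at state 5

Analysis:
Safe = {0,1,2,3,4}
R = {0,2,3,4,5}
  0: ok
  2: ok
  3: ok
  4: ok
  5: outside
counterexample path to 5: tau·a·c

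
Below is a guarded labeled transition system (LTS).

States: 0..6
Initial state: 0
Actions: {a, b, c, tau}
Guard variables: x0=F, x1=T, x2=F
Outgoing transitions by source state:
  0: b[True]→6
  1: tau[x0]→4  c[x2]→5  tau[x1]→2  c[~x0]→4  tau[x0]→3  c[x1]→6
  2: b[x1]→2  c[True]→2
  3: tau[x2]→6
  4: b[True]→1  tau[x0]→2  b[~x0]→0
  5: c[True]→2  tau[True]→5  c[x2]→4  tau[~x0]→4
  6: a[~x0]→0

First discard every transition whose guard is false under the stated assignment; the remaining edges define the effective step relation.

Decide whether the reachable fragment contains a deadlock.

Reachable = {0,6}
  0: b→6  [1 exit(s)]
  6: a→0  [1 exit(s)]

Answer: DEADLOCK-FREE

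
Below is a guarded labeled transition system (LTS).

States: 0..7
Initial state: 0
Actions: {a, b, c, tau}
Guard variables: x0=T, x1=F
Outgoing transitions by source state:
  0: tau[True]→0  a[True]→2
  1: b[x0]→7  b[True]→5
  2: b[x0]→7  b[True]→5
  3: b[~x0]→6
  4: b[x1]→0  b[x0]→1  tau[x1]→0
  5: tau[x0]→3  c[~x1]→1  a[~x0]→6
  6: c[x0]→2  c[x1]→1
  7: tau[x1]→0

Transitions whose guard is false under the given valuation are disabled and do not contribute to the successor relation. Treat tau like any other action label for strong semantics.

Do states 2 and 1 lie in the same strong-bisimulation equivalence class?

Answer: BISIMILAR

Working:
Refine partition for ~:
  π0 = {{0,1,2,3,4,5,6,7}}
  π1 = {{0},{1,2,4},{3,7},{5},{6}}
  π2 = {{0},{1,2},{3,7},{4},{5},{6}}
stable after 3 split(s): 6 block(s)
2∈{1,2}, 1∈{1,2}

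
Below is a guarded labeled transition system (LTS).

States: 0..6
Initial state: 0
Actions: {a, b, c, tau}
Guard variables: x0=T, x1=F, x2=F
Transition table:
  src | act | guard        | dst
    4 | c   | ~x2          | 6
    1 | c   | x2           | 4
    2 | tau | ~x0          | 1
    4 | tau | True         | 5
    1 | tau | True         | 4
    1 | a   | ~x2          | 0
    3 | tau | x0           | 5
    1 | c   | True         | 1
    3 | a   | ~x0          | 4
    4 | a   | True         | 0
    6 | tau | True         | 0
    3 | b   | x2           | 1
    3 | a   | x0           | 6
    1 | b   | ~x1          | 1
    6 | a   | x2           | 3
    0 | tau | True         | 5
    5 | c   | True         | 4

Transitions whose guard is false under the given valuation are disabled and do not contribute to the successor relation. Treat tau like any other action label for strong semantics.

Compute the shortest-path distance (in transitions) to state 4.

Answer: 2

Analysis:
Layered search for 4:
  depth 0: {0}
  depth 1: {5}
  depth 2: {4}
depth(4)=2, e.g. tau·c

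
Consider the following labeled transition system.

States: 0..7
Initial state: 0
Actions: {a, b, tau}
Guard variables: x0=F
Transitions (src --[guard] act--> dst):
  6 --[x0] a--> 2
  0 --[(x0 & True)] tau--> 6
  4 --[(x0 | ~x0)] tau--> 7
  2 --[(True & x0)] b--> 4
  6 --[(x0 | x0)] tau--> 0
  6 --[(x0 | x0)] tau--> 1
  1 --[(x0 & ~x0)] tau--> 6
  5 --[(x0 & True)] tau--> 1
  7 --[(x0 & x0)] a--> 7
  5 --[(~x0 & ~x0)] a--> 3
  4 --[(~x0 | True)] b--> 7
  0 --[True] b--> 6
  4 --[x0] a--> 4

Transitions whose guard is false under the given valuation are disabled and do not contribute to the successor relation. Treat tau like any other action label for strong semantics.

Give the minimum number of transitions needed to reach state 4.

Answer: UNREACHABLE

Analysis:
Layered search for 4:
  Layer 0: {0}
  Layer 1: {6}
4 never appears.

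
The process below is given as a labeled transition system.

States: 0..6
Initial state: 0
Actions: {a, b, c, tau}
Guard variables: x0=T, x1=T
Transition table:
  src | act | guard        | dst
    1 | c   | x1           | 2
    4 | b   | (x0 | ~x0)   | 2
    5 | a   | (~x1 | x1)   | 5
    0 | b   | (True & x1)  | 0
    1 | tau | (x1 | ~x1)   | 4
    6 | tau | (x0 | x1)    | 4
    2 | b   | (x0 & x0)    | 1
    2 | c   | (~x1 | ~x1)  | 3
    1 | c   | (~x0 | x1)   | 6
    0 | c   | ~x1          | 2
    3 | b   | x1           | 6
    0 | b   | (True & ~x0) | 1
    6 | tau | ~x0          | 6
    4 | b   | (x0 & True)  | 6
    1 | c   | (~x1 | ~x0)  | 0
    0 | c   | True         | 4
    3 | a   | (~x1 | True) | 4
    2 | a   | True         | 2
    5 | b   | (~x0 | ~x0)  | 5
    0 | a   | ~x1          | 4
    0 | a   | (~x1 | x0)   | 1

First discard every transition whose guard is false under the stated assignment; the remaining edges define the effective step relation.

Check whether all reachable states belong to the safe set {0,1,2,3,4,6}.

Safe = {0,1,2,3,4,6}
Reachable = {0,1,2,4,6}
  0: ✓
  1: ✓
  2: ✓
  4: ✓
  6: ✓

Answer: INVARIANT HOLDS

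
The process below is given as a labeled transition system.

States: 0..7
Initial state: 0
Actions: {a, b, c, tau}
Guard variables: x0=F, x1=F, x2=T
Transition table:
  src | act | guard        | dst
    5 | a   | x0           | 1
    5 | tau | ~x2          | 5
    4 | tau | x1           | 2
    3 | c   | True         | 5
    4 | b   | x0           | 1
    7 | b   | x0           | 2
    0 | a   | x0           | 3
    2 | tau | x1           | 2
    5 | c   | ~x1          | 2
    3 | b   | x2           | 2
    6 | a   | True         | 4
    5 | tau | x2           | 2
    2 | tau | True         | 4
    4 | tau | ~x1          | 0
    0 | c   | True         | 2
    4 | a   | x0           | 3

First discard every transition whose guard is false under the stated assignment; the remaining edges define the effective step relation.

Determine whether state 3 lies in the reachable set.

Guard filter leaves 8 enabled edge(s).
depth 0: {0}
depth 1: {2}  cumulative {0,2}
depth 2: {4}  cumulative {0,2,4}
Reach set: {0,2,4}

Answer: UNREACHABLE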